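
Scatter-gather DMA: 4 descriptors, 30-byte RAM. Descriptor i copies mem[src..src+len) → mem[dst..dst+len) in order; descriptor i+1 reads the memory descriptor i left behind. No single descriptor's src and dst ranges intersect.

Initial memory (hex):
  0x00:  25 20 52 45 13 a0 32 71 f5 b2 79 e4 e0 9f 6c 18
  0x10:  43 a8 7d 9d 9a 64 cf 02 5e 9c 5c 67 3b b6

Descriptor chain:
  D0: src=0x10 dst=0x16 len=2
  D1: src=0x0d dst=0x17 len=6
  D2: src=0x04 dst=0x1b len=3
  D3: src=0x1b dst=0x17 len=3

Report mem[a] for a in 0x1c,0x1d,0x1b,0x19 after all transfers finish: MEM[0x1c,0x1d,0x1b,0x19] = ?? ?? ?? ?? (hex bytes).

#0 dst[0x16+2] := {0x43,0xa8}
#1 dst[0x17+6] := {0x9f,0x6c,0x18,0x43,0xa8,0x7d}
#2 dst[0x1b+3] := {0x13,0xa0,0x32}
#3 dst[0x17+3] := {0x13,0xa0,0x32}
query mem[0x1c]=0xa0, mem[0x1d]=0x32, mem[0x1b]=0x13, mem[0x19]=0x32

MEM[0x1c,0x1d,0x1b,0x19] = a0 32 13 32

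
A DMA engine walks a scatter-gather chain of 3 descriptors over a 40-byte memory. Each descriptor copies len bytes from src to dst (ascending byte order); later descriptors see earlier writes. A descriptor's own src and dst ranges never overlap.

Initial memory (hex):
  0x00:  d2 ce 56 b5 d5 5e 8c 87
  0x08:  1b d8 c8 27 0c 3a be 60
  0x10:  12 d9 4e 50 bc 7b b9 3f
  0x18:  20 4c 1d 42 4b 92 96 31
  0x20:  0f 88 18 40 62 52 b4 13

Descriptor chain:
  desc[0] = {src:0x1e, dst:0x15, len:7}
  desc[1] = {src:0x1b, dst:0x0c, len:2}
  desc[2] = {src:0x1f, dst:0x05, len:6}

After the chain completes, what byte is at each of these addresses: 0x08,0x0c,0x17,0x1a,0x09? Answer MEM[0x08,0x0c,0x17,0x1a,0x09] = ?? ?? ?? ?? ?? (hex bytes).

#0 dst[0x15+7] := {0x96,0x31,0x0f,0x88,0x18,0x40,0x62}
#1 dst[0x0c+2] := {0x62,0x4b}
#2 dst[0x05+6] := {0x31,0x0f,0x88,0x18,0x40,0x62}
query mem[0x08]=0x18, mem[0x0c]=0x62, mem[0x17]=0x0f, mem[0x1a]=0x40, mem[0x09]=0x40

MEM[0x08,0x0c,0x17,0x1a,0x09] = 18 62 0f 40 40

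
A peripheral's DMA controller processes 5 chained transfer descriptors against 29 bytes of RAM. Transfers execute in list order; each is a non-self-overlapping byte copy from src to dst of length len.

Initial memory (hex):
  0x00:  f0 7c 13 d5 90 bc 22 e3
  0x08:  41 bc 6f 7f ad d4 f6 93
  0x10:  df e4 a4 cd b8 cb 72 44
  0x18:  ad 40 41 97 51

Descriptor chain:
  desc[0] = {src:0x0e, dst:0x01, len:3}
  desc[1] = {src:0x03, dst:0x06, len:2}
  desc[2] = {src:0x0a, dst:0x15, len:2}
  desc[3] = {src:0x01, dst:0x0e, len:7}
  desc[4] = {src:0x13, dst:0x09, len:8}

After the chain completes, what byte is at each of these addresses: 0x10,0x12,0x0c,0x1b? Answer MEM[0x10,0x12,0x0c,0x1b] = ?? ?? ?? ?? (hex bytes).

[0] 0x0e->0x01 len=3 : f6 93 df
[1] 0x03->0x06 len=2 : df 90
[2] 0x0a->0x15 len=2 : 6f 7f
[3] 0x01->0x0e len=7 : f6 93 df 90 bc df 90
[4] 0x13->0x09 len=8 : df 90 6f 7f 44 ad 40 41
query mem[0x10]=0x41, mem[0x12]=0xbc, mem[0x0c]=0x7f, mem[0x1b]=0x97

MEM[0x10,0x12,0x0c,0x1b] = 41 bc 7f 97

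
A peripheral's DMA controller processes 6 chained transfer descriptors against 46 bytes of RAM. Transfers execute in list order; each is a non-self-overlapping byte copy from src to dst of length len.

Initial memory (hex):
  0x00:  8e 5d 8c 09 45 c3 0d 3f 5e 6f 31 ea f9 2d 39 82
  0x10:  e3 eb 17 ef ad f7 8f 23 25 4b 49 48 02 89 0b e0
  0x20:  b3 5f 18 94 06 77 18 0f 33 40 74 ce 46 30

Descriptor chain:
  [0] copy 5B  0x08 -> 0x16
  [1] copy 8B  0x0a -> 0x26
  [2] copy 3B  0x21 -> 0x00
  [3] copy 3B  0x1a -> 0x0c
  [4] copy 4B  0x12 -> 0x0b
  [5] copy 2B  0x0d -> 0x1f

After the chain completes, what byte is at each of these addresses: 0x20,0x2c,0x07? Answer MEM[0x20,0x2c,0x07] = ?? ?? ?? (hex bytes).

MEM[0x20,0x2c,0x07] = f7 e3 3f

#0 dst[0x16+5] := {0x5e,0x6f,0x31,0xea,0xf9}
#1 dst[0x26+8] := {0x31,0xea,0xf9,0x2d,0x39,0x82,0xe3,0xeb}
#2 dst[0x00+3] := {0x5f,0x18,0x94}
#3 dst[0x0c+3] := {0xf9,0x48,0x02}
#4 dst[0x0b+4] := {0x17,0xef,0xad,0xf7}
#5 dst[0x1f+2] := {0xad,0xf7}
query mem[0x20]=0xf7, mem[0x2c]=0xe3, mem[0x07]=0x3f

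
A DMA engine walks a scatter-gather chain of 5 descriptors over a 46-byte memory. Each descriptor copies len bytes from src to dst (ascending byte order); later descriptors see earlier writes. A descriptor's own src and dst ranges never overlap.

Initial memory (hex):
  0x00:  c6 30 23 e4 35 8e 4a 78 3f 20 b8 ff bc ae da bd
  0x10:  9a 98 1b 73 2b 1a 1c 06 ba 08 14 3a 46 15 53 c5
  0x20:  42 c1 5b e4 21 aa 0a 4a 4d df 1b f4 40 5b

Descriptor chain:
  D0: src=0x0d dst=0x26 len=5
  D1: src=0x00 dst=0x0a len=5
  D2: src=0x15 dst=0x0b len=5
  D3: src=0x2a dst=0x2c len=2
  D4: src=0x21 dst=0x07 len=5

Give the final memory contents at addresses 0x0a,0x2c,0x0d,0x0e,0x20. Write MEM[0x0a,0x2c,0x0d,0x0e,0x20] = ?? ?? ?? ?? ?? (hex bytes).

MEM[0x0a,0x2c,0x0d,0x0e,0x20] = 21 98 06 ba 42

D0: mem[0x26..0x2a] <- [ae da bd 9a 98]
D1: mem[0x0a..0x0e] <- [c6 30 23 e4 35]
D2: mem[0x0b..0x0f] <- [1a 1c 06 ba 08]
D3: mem[0x2c..0x2d] <- [98 f4]
D4: mem[0x07..0x0b] <- [c1 5b e4 21 aa]
query mem[0x0a]=0x21, mem[0x2c]=0x98, mem[0x0d]=0x06, mem[0x0e]=0xba, mem[0x20]=0x42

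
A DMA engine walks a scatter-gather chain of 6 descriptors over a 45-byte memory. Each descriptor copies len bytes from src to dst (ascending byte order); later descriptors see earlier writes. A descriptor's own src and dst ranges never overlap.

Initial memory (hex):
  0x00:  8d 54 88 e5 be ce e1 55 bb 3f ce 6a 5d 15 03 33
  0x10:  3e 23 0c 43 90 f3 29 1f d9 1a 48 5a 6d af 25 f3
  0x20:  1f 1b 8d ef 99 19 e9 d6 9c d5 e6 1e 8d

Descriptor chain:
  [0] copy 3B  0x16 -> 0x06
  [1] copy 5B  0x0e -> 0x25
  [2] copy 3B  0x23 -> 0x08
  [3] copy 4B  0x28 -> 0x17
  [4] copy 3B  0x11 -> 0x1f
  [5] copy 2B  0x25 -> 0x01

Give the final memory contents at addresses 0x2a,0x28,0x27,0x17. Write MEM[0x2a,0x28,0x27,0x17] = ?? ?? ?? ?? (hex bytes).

[0] 0x16->0x06 len=3 : 29 1f d9
[1] 0x0e->0x25 len=5 : 03 33 3e 23 0c
[2] 0x23->0x08 len=3 : ef 99 03
[3] 0x28->0x17 len=4 : 23 0c e6 1e
[4] 0x11->0x1f len=3 : 23 0c 43
[5] 0x25->0x01 len=2 : 03 33
query mem[0x2a]=0xe6, mem[0x28]=0x23, mem[0x27]=0x3e, mem[0x17]=0x23

MEM[0x2a,0x28,0x27,0x17] = e6 23 3e 23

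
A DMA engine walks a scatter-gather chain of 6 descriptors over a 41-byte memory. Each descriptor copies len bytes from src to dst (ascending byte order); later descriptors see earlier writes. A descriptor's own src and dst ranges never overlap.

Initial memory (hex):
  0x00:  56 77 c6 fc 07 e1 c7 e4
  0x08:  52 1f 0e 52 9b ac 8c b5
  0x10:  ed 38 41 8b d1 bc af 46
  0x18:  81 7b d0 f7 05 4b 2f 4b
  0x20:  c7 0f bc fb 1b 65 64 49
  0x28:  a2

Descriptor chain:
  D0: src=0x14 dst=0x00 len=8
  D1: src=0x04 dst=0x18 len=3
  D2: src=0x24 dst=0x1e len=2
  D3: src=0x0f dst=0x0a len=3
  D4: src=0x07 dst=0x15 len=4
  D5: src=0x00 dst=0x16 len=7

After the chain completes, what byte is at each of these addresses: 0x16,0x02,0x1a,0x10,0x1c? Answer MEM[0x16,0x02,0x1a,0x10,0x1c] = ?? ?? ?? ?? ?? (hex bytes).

  after D0: wrote 8B at 0x00 = d1bcaf46817bd0f7
  after D1: wrote 3B at 0x18 = 817bd0
  after D2: wrote 2B at 0x1e = 1b65
  after D3: wrote 3B at 0x0a = b5ed38
  after D4: wrote 4B at 0x15 = f7521fb5
  after D5: wrote 7B at 0x16 = d1bcaf46817bd0
query mem[0x16]=0xd1, mem[0x02]=0xaf, mem[0x1a]=0x81, mem[0x10]=0xed, mem[0x1c]=0xd0

MEM[0x16,0x02,0x1a,0x10,0x1c] = d1 af 81 ed d0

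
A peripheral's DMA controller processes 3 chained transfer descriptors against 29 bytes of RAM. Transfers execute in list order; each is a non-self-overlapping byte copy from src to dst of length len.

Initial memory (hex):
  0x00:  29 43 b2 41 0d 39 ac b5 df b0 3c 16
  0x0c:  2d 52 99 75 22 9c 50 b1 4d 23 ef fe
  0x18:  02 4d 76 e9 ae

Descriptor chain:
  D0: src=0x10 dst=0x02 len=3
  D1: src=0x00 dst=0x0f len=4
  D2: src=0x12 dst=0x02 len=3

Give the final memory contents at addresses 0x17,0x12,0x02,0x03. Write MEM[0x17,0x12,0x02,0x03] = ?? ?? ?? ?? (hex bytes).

MEM[0x17,0x12,0x02,0x03] = fe 9c 9c b1

  after D0: wrote 3B at 0x02 = 229c50
  after D1: wrote 4B at 0x0f = 2943229c
  after D2: wrote 3B at 0x02 = 9cb14d
query mem[0x17]=0xfe, mem[0x12]=0x9c, mem[0x02]=0x9c, mem[0x03]=0xb1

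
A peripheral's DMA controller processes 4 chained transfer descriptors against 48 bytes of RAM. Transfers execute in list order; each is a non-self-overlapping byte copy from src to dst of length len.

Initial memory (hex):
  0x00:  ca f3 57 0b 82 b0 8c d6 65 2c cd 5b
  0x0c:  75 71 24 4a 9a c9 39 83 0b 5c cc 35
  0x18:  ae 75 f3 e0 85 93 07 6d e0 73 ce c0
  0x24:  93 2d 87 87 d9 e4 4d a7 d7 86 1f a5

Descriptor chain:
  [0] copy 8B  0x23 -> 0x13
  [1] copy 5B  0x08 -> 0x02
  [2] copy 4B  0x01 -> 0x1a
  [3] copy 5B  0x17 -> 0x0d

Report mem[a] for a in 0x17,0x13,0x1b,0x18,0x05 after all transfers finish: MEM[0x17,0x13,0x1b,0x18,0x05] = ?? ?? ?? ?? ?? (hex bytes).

D0: mem[0x13..0x1a] <- [c0 93 2d 87 87 d9 e4 4d]
D1: mem[0x02..0x06] <- [65 2c cd 5b 75]
D2: mem[0x1a..0x1d] <- [f3 65 2c cd]
D3: mem[0x0d..0x11] <- [87 d9 e4 f3 65]
query mem[0x17]=0x87, mem[0x13]=0xc0, mem[0x1b]=0x65, mem[0x18]=0xd9, mem[0x05]=0x5b

MEM[0x17,0x13,0x1b,0x18,0x05] = 87 c0 65 d9 5b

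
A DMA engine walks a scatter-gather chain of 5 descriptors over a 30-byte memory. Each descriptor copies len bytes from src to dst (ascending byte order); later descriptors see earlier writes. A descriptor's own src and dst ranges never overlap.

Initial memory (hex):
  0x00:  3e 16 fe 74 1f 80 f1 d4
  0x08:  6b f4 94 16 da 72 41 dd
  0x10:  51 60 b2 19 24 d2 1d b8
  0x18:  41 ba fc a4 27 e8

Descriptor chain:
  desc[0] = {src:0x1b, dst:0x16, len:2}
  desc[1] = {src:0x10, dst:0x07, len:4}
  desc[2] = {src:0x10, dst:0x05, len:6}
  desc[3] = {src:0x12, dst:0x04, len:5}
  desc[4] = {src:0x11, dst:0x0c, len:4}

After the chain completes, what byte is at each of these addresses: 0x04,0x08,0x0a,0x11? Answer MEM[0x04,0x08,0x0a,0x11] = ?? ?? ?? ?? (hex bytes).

  after D0: wrote 2B at 0x16 = a427
  after D1: wrote 4B at 0x07 = 5160b219
  after D2: wrote 6B at 0x05 = 5160b21924d2
  after D3: wrote 5B at 0x04 = b21924d2a4
  after D4: wrote 4B at 0x0c = 60b21924
query mem[0x04]=0xb2, mem[0x08]=0xa4, mem[0x0a]=0xd2, mem[0x11]=0x60

MEM[0x04,0x08,0x0a,0x11] = b2 a4 d2 60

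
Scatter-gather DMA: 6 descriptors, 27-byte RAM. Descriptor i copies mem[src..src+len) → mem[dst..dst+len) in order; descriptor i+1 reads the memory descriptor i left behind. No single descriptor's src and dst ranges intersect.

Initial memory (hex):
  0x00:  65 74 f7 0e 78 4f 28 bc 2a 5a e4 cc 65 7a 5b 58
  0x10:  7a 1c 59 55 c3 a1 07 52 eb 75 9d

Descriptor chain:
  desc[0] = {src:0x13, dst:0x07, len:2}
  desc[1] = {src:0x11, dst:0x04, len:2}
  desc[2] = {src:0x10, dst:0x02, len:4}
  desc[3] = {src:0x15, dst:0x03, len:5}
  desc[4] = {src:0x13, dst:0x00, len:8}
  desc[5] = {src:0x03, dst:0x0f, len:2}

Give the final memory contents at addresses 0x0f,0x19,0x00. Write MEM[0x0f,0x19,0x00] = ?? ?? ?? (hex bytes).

MEM[0x0f,0x19,0x00] = 07 75 55

[0] 0x13->0x07 len=2 : 55 c3
[1] 0x11->0x04 len=2 : 1c 59
[2] 0x10->0x02 len=4 : 7a 1c 59 55
[3] 0x15->0x03 len=5 : a1 07 52 eb 75
[4] 0x13->0x00 len=8 : 55 c3 a1 07 52 eb 75 9d
[5] 0x03->0x0f len=2 : 07 52
query mem[0x0f]=0x07, mem[0x19]=0x75, mem[0x00]=0x55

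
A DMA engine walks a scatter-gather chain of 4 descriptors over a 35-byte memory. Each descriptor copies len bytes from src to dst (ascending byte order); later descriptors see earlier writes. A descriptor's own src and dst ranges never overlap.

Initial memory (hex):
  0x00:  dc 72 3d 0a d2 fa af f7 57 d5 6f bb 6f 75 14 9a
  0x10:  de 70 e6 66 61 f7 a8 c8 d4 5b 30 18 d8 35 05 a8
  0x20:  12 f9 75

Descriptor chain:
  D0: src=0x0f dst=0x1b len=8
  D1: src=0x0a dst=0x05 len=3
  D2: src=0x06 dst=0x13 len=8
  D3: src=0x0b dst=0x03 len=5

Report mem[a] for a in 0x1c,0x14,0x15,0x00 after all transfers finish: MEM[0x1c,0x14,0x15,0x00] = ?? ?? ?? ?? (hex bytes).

  after D0: wrote 8B at 0x1b = 9ade70e66661f7a8
  after D1: wrote 3B at 0x05 = 6fbb6f
  after D2: wrote 8B at 0x13 = bb6f57d56fbb6f75
  after D3: wrote 5B at 0x03 = bb6f75149a
query mem[0x1c]=0xde, mem[0x14]=0x6f, mem[0x15]=0x57, mem[0x00]=0xdc

MEM[0x1c,0x14,0x15,0x00] = de 6f 57 dc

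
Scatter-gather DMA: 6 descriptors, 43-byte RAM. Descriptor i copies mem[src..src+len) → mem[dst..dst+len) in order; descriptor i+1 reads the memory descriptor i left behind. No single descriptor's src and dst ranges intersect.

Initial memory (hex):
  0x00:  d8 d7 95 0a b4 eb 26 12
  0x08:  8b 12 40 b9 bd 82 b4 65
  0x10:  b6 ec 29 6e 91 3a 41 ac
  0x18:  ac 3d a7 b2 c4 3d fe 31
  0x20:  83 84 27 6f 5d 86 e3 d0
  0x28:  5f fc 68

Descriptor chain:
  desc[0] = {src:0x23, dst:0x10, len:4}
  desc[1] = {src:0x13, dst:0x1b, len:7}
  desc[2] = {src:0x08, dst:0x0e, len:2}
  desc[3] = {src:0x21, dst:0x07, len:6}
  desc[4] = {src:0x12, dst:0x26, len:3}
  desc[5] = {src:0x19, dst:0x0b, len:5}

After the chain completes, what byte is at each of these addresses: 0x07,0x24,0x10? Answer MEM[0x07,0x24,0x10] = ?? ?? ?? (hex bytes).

MEM[0x07,0x24,0x10] = 3d 5d 6f

#0 dst[0x10+4] := {0x6f,0x5d,0x86,0xe3}
#1 dst[0x1b+7] := {0xe3,0x91,0x3a,0x41,0xac,0xac,0x3d}
#2 dst[0x0e+2] := {0x8b,0x12}
#3 dst[0x07+6] := {0x3d,0x27,0x6f,0x5d,0x86,0xe3}
#4 dst[0x26+3] := {0x86,0xe3,0x91}
#5 dst[0x0b+5] := {0x3d,0xa7,0xe3,0x91,0x3a}
query mem[0x07]=0x3d, mem[0x24]=0x5d, mem[0x10]=0x6f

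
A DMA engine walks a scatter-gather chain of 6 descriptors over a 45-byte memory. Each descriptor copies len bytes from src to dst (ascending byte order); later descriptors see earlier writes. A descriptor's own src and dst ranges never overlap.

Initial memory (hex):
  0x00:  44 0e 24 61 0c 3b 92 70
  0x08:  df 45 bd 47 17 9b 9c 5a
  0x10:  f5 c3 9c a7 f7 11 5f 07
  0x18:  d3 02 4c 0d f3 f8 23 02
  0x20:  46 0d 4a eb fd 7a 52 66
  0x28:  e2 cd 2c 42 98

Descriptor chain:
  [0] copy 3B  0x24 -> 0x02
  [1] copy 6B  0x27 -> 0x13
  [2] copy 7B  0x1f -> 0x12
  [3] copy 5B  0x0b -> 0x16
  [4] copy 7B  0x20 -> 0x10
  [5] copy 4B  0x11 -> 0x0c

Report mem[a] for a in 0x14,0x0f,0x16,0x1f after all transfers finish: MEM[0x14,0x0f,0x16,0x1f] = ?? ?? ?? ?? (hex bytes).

MEM[0x14,0x0f,0x16,0x1f] = fd fd 52 02

#0 dst[0x02+3] := {0xfd,0x7a,0x52}
#1 dst[0x13+6] := {0x66,0xe2,0xcd,0x2c,0x42,0x98}
#2 dst[0x12+7] := {0x02,0x46,0x0d,0x4a,0xeb,0xfd,0x7a}
#3 dst[0x16+5] := {0x47,0x17,0x9b,0x9c,0x5a}
#4 dst[0x10+7] := {0x46,0x0d,0x4a,0xeb,0xfd,0x7a,0x52}
#5 dst[0x0c+4] := {0x0d,0x4a,0xeb,0xfd}
query mem[0x14]=0xfd, mem[0x0f]=0xfd, mem[0x16]=0x52, mem[0x1f]=0x02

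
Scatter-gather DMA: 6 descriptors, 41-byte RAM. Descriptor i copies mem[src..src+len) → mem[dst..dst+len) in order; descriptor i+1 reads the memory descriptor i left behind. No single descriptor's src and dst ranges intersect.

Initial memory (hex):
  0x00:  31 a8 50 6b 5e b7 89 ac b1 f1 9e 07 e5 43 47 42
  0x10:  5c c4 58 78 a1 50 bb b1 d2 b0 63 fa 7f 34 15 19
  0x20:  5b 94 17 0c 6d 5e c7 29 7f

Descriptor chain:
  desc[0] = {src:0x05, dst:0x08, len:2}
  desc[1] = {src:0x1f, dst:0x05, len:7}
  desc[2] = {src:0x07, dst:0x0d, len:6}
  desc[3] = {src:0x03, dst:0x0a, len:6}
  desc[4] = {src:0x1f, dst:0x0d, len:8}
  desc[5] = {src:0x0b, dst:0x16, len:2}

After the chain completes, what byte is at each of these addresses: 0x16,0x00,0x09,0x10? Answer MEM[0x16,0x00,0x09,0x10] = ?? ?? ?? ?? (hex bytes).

MEM[0x16,0x00,0x09,0x10] = 5e 31 0c 17

#0 dst[0x08+2] := {0xb7,0x89}
#1 dst[0x05+7] := {0x19,0x5b,0x94,0x17,0x0c,0x6d,0x5e}
#2 dst[0x0d+6] := {0x94,0x17,0x0c,0x6d,0x5e,0xe5}
#3 dst[0x0a+6] := {0x6b,0x5e,0x19,0x5b,0x94,0x17}
#4 dst[0x0d+8] := {0x19,0x5b,0x94,0x17,0x0c,0x6d,0x5e,0xc7}
#5 dst[0x16+2] := {0x5e,0x19}
query mem[0x16]=0x5e, mem[0x00]=0x31, mem[0x09]=0x0c, mem[0x10]=0x17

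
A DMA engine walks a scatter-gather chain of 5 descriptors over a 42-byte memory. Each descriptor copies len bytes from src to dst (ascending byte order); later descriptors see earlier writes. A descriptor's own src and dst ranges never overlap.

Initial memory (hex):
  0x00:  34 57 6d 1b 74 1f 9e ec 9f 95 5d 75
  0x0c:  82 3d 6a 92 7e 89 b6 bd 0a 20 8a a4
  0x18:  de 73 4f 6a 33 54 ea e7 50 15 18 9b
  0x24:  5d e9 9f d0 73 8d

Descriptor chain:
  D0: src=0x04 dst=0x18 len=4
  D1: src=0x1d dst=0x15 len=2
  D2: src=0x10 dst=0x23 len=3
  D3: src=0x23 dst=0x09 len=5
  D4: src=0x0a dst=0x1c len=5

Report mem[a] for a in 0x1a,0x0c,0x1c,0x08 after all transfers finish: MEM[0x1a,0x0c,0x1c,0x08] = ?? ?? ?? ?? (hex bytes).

MEM[0x1a,0x0c,0x1c,0x08] = 9e 9f 89 9f

#0 dst[0x18+4] := {0x74,0x1f,0x9e,0xec}
#1 dst[0x15+2] := {0x54,0xea}
#2 dst[0x23+3] := {0x7e,0x89,0xb6}
#3 dst[0x09+5] := {0x7e,0x89,0xb6,0x9f,0xd0}
#4 dst[0x1c+5] := {0x89,0xb6,0x9f,0xd0,0x6a}
query mem[0x1a]=0x9e, mem[0x0c]=0x9f, mem[0x1c]=0x89, mem[0x08]=0x9f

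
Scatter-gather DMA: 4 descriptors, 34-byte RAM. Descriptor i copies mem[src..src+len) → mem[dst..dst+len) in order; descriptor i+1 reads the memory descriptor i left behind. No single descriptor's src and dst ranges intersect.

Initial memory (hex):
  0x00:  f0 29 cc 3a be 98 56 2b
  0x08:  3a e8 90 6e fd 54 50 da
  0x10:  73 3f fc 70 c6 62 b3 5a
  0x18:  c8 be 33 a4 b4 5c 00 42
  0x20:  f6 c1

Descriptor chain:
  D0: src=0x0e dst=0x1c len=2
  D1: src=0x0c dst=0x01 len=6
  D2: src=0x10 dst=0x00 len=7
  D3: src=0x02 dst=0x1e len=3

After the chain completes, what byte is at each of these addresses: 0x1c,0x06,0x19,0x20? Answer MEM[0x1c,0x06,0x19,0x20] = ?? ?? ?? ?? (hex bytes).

MEM[0x1c,0x06,0x19,0x20] = 50 b3 be c6

#0 dst[0x1c+2] := {0x50,0xda}
#1 dst[0x01+6] := {0xfd,0x54,0x50,0xda,0x73,0x3f}
#2 dst[0x00+7] := {0x73,0x3f,0xfc,0x70,0xc6,0x62,0xb3}
#3 dst[0x1e+3] := {0xfc,0x70,0xc6}
query mem[0x1c]=0x50, mem[0x06]=0xb3, mem[0x19]=0xbe, mem[0x20]=0xc6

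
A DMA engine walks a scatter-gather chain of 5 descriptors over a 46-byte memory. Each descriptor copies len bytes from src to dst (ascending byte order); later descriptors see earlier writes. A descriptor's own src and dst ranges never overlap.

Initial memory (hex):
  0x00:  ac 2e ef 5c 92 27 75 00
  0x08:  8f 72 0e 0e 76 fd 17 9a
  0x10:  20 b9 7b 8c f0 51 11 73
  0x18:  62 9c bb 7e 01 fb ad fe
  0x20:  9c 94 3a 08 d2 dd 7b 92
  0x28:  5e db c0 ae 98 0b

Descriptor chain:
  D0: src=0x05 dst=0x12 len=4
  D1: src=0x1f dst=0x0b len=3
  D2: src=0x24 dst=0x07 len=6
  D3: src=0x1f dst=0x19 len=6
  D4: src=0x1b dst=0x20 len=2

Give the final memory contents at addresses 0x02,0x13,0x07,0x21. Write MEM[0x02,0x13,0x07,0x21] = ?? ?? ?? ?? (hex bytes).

#0 dst[0x12+4] := {0x27,0x75,0x00,0x8f}
#1 dst[0x0b+3] := {0xfe,0x9c,0x94}
#2 dst[0x07+6] := {0xd2,0xdd,0x7b,0x92,0x5e,0xdb}
#3 dst[0x19+6] := {0xfe,0x9c,0x94,0x3a,0x08,0xd2}
#4 dst[0x20+2] := {0x94,0x3a}
query mem[0x02]=0xef, mem[0x13]=0x75, mem[0x07]=0xd2, mem[0x21]=0x3a

MEM[0x02,0x13,0x07,0x21] = ef 75 d2 3a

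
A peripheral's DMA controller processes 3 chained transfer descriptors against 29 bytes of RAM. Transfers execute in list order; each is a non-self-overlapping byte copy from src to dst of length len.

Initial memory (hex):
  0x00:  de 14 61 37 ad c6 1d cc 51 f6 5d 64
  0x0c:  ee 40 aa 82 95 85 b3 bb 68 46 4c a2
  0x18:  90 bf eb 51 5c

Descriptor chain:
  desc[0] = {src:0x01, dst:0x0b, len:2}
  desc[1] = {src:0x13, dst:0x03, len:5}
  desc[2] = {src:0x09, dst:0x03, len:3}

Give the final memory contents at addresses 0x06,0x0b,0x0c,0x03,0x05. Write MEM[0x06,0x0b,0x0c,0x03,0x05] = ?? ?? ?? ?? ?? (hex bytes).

#0 dst[0x0b+2] := {0x14,0x61}
#1 dst[0x03+5] := {0xbb,0x68,0x46,0x4c,0xa2}
#2 dst[0x03+3] := {0xf6,0x5d,0x14}
query mem[0x06]=0x4c, mem[0x0b]=0x14, mem[0x0c]=0x61, mem[0x03]=0xf6, mem[0x05]=0x14

MEM[0x06,0x0b,0x0c,0x03,0x05] = 4c 14 61 f6 14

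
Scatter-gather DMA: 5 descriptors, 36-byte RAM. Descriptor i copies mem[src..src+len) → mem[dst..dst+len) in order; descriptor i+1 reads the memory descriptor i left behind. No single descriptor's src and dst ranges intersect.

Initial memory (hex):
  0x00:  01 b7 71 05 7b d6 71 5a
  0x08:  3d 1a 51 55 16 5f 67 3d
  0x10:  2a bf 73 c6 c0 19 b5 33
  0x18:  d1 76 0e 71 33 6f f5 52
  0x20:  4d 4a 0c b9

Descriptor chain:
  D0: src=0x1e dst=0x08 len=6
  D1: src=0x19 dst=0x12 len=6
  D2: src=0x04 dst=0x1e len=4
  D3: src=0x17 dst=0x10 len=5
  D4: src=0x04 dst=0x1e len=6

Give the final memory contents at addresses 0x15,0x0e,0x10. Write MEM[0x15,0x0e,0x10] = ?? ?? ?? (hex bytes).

[0] 0x1e->0x08 len=6 : f5 52 4d 4a 0c b9
[1] 0x19->0x12 len=6 : 76 0e 71 33 6f f5
[2] 0x04->0x1e len=4 : 7b d6 71 5a
[3] 0x17->0x10 len=5 : f5 d1 76 0e 71
[4] 0x04->0x1e len=6 : 7b d6 71 5a f5 52
query mem[0x15]=0x33, mem[0x0e]=0x67, mem[0x10]=0xf5

MEM[0x15,0x0e,0x10] = 33 67 f5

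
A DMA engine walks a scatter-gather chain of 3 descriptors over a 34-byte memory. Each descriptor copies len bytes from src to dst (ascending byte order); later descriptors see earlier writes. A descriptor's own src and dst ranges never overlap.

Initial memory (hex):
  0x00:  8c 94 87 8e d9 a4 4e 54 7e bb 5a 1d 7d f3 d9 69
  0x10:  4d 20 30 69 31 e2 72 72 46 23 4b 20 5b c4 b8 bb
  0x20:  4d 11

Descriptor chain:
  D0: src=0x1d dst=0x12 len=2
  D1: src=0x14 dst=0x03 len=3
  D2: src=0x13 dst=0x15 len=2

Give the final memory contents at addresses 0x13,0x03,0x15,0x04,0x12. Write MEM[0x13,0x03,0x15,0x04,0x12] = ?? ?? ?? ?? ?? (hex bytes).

MEM[0x13,0x03,0x15,0x04,0x12] = b8 31 b8 e2 c4

D0: mem[0x12..0x13] <- [c4 b8]
D1: mem[0x03..0x05] <- [31 e2 72]
D2: mem[0x15..0x16] <- [b8 31]
query mem[0x13]=0xb8, mem[0x03]=0x31, mem[0x15]=0xb8, mem[0x04]=0xe2, mem[0x12]=0xc4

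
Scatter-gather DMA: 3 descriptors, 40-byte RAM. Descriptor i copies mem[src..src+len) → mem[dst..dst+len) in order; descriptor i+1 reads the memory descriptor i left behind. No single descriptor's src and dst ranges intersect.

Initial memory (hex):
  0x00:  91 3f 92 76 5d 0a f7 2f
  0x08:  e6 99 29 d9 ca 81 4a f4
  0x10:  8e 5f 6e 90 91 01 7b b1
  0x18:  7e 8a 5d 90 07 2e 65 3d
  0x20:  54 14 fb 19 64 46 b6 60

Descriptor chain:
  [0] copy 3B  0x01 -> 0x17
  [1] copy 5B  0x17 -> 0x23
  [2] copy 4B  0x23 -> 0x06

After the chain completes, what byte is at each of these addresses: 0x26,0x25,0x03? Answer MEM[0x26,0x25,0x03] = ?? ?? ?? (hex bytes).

MEM[0x26,0x25,0x03] = 5d 76 76

[0] 0x01->0x17 len=3 : 3f 92 76
[1] 0x17->0x23 len=5 : 3f 92 76 5d 90
[2] 0x23->0x06 len=4 : 3f 92 76 5d
query mem[0x26]=0x5d, mem[0x25]=0x76, mem[0x03]=0x76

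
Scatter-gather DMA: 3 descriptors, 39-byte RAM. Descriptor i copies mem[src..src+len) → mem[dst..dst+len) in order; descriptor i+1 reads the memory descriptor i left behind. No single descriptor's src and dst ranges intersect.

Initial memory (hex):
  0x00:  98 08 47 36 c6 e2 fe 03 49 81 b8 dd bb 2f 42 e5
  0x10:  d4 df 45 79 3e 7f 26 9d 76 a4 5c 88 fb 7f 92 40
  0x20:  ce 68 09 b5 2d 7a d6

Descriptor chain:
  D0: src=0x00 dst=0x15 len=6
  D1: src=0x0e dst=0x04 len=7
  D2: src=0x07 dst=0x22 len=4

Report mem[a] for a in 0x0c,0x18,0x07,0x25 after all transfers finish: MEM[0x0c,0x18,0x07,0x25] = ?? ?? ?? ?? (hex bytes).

#0 dst[0x15+6] := {0x98,0x08,0x47,0x36,0xc6,0xe2}
#1 dst[0x04+7] := {0x42,0xe5,0xd4,0xdf,0x45,0x79,0x3e}
#2 dst[0x22+4] := {0xdf,0x45,0x79,0x3e}
query mem[0x0c]=0xbb, mem[0x18]=0x36, mem[0x07]=0xdf, mem[0x25]=0x3e

MEM[0x0c,0x18,0x07,0x25] = bb 36 df 3e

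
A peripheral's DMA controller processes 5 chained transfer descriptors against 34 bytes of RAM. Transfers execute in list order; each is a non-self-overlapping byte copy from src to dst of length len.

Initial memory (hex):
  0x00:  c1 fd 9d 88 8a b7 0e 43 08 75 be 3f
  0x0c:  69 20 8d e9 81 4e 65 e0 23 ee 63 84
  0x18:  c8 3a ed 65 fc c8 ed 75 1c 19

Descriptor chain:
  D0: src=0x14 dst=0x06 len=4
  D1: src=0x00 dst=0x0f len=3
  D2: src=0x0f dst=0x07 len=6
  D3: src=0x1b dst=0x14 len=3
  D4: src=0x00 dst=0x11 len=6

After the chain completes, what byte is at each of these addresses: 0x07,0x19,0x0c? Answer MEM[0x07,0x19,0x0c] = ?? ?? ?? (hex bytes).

MEM[0x07,0x19,0x0c] = c1 3a 23

D0: mem[0x06..0x09] <- [23 ee 63 84]
D1: mem[0x0f..0x11] <- [c1 fd 9d]
D2: mem[0x07..0x0c] <- [c1 fd 9d 65 e0 23]
D3: mem[0x14..0x16] <- [65 fc c8]
D4: mem[0x11..0x16] <- [c1 fd 9d 88 8a b7]
query mem[0x07]=0xc1, mem[0x19]=0x3a, mem[0x0c]=0x23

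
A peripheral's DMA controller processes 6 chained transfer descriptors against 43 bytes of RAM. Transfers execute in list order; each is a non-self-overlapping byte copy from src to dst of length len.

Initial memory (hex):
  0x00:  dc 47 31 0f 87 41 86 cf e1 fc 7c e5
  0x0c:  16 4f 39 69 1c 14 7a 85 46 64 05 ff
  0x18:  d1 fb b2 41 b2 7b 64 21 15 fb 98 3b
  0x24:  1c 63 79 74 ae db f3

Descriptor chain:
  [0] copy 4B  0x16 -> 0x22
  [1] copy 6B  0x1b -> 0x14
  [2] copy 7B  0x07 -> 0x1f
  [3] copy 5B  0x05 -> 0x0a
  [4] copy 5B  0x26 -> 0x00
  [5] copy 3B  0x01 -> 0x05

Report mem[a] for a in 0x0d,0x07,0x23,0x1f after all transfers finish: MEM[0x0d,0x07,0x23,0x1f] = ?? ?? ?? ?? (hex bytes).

MEM[0x0d,0x07,0x23,0x1f] = e1 db e5 cf

D0: mem[0x22..0x25] <- [05 ff d1 fb]
D1: mem[0x14..0x19] <- [41 b2 7b 64 21 15]
D2: mem[0x1f..0x25] <- [cf e1 fc 7c e5 16 4f]
D3: mem[0x0a..0x0e] <- [41 86 cf e1 fc]
D4: mem[0x00..0x04] <- [79 74 ae db f3]
D5: mem[0x05..0x07] <- [74 ae db]
query mem[0x0d]=0xe1, mem[0x07]=0xdb, mem[0x23]=0xe5, mem[0x1f]=0xcf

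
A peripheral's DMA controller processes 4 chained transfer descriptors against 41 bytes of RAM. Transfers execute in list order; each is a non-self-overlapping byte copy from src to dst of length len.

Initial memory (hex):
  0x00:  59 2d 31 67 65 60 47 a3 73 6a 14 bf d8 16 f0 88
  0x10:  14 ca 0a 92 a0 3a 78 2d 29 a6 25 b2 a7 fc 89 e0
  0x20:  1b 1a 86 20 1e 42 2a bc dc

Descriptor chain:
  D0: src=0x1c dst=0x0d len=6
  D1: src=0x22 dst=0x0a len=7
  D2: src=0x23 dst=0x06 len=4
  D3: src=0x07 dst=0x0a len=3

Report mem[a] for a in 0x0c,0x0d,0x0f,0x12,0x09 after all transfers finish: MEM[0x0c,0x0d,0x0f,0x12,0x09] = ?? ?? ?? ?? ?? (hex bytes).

MEM[0x0c,0x0d,0x0f,0x12,0x09] = 2a 42 bc 1a 2a

  after D0: wrote 6B at 0x0d = a7fc89e01b1a
  after D1: wrote 7B at 0x0a = 86201e422abcdc
  after D2: wrote 4B at 0x06 = 201e422a
  after D3: wrote 3B at 0x0a = 1e422a
query mem[0x0c]=0x2a, mem[0x0d]=0x42, mem[0x0f]=0xbc, mem[0x12]=0x1a, mem[0x09]=0x2a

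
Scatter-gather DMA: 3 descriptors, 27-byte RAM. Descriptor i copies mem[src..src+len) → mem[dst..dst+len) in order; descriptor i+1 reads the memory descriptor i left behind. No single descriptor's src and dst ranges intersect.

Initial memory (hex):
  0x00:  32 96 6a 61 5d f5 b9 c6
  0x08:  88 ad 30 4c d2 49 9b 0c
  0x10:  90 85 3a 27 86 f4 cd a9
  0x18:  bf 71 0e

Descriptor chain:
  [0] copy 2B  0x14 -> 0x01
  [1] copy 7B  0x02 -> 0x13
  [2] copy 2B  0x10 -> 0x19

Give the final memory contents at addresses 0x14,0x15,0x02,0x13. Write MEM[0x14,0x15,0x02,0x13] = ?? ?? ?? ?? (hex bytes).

MEM[0x14,0x15,0x02,0x13] = 61 5d f4 f4

D0: mem[0x01..0x02] <- [86 f4]
D1: mem[0x13..0x19] <- [f4 61 5d f5 b9 c6 88]
D2: mem[0x19..0x1a] <- [90 85]
query mem[0x14]=0x61, mem[0x15]=0x5d, mem[0x02]=0xf4, mem[0x13]=0xf4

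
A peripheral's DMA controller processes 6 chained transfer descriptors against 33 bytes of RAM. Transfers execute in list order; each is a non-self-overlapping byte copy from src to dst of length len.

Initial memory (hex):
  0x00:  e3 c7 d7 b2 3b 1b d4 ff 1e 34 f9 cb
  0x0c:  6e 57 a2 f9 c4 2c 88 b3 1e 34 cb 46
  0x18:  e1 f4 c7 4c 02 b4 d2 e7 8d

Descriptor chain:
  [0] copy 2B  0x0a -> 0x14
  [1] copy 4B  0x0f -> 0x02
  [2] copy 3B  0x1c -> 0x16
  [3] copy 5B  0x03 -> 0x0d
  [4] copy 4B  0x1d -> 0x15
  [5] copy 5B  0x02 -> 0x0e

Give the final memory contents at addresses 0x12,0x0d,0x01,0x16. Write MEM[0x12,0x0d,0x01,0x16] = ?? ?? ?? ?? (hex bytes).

MEM[0x12,0x0d,0x01,0x16] = d4 c4 c7 d2

  after D0: wrote 2B at 0x14 = f9cb
  after D1: wrote 4B at 0x02 = f9c42c88
  after D2: wrote 3B at 0x16 = 02b4d2
  after D3: wrote 5B at 0x0d = c42c88d4ff
  after D4: wrote 4B at 0x15 = b4d2e78d
  after D5: wrote 5B at 0x0e = f9c42c88d4
query mem[0x12]=0xd4, mem[0x0d]=0xc4, mem[0x01]=0xc7, mem[0x16]=0xd2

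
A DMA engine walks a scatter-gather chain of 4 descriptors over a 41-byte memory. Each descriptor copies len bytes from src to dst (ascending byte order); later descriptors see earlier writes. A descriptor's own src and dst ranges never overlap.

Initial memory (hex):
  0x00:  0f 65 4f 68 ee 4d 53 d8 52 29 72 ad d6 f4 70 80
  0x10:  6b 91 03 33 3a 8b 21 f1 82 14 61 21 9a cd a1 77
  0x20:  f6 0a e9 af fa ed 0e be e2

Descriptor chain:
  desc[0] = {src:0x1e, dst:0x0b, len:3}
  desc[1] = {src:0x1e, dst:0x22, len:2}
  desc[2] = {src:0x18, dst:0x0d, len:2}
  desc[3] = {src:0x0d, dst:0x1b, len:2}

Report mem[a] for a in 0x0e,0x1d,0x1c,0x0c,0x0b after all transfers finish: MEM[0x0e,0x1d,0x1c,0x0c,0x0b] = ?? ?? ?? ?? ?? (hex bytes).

MEM[0x0e,0x1d,0x1c,0x0c,0x0b] = 14 cd 14 77 a1

D0: mem[0x0b..0x0d] <- [a1 77 f6]
D1: mem[0x22..0x23] <- [a1 77]
D2: mem[0x0d..0x0e] <- [82 14]
D3: mem[0x1b..0x1c] <- [82 14]
query mem[0x0e]=0x14, mem[0x1d]=0xcd, mem[0x1c]=0x14, mem[0x0c]=0x77, mem[0x0b]=0xa1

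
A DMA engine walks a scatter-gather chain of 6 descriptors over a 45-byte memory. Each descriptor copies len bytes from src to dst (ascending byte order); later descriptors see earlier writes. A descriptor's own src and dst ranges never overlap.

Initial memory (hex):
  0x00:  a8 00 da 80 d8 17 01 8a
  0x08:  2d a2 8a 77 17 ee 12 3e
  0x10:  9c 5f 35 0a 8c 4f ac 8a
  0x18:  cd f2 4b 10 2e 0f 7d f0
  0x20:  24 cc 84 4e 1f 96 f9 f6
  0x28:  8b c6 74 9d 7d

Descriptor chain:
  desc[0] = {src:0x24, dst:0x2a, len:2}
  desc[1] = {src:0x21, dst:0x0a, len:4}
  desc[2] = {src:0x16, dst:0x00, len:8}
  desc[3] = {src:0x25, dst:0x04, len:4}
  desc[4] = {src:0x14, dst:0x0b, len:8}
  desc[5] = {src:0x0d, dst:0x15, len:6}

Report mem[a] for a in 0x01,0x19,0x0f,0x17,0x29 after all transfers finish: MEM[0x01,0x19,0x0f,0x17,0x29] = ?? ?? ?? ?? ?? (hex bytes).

D0: mem[0x2a..0x2b] <- [1f 96]
D1: mem[0x0a..0x0d] <- [cc 84 4e 1f]
D2: mem[0x00..0x07] <- [ac 8a cd f2 4b 10 2e 0f]
D3: mem[0x04..0x07] <- [96 f9 f6 8b]
D4: mem[0x0b..0x12] <- [8c 4f ac 8a cd f2 4b 10]
D5: mem[0x15..0x1a] <- [ac 8a cd f2 4b 10]
query mem[0x01]=0x8a, mem[0x19]=0x4b, mem[0x0f]=0xcd, mem[0x17]=0xcd, mem[0x29]=0xc6

MEM[0x01,0x19,0x0f,0x17,0x29] = 8a 4b cd cd c6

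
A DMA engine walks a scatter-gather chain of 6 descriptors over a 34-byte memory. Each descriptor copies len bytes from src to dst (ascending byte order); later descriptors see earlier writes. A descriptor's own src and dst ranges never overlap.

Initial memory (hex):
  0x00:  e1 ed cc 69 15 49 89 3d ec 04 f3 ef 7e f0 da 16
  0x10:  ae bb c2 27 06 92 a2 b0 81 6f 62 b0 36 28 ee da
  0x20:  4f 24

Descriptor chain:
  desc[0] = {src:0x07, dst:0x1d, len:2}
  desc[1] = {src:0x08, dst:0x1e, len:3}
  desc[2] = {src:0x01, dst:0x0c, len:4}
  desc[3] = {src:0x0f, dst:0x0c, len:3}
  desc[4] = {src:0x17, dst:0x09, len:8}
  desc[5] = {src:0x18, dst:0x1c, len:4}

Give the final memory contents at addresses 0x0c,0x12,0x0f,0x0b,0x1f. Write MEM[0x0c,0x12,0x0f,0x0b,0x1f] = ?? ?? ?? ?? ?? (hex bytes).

D0: mem[0x1d..0x1e] <- [3d ec]
D1: mem[0x1e..0x20] <- [ec 04 f3]
D2: mem[0x0c..0x0f] <- [ed cc 69 15]
D3: mem[0x0c..0x0e] <- [15 ae bb]
D4: mem[0x09..0x10] <- [b0 81 6f 62 b0 36 3d ec]
D5: mem[0x1c..0x1f] <- [81 6f 62 b0]
query mem[0x0c]=0x62, mem[0x12]=0xc2, mem[0x0f]=0x3d, mem[0x0b]=0x6f, mem[0x1f]=0xb0

MEM[0x0c,0x12,0x0f,0x0b,0x1f] = 62 c2 3d 6f b0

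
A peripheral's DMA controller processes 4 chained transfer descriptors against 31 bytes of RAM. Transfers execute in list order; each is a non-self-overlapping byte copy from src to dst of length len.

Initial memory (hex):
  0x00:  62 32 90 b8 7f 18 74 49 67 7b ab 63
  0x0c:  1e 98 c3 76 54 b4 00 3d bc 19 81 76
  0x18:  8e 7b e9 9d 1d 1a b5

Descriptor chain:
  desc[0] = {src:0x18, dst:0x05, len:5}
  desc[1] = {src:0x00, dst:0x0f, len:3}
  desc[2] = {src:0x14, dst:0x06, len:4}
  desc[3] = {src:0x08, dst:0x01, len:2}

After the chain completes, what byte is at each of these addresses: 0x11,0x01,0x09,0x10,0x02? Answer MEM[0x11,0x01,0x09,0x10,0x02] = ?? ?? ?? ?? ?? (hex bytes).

D0: mem[0x05..0x09] <- [8e 7b e9 9d 1d]
D1: mem[0x0f..0x11] <- [62 32 90]
D2: mem[0x06..0x09] <- [bc 19 81 76]
D3: mem[0x01..0x02] <- [81 76]
query mem[0x11]=0x90, mem[0x01]=0x81, mem[0x09]=0x76, mem[0x10]=0x32, mem[0x02]=0x76

MEM[0x11,0x01,0x09,0x10,0x02] = 90 81 76 32 76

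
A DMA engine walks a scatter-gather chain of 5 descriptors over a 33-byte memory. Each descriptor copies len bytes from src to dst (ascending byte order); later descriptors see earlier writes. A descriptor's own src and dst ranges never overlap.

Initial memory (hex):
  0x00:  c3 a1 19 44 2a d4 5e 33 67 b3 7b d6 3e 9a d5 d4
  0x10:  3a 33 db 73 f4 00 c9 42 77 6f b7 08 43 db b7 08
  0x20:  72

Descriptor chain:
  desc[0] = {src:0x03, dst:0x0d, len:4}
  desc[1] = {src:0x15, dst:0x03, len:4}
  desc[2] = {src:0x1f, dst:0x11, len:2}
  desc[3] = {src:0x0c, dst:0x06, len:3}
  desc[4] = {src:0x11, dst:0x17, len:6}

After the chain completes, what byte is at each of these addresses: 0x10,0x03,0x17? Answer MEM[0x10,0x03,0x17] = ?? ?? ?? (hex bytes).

MEM[0x10,0x03,0x17] = 5e 00 08

[0] 0x03->0x0d len=4 : 44 2a d4 5e
[1] 0x15->0x03 len=4 : 00 c9 42 77
[2] 0x1f->0x11 len=2 : 08 72
[3] 0x0c->0x06 len=3 : 3e 44 2a
[4] 0x11->0x17 len=6 : 08 72 73 f4 00 c9
query mem[0x10]=0x5e, mem[0x03]=0x00, mem[0x17]=0x08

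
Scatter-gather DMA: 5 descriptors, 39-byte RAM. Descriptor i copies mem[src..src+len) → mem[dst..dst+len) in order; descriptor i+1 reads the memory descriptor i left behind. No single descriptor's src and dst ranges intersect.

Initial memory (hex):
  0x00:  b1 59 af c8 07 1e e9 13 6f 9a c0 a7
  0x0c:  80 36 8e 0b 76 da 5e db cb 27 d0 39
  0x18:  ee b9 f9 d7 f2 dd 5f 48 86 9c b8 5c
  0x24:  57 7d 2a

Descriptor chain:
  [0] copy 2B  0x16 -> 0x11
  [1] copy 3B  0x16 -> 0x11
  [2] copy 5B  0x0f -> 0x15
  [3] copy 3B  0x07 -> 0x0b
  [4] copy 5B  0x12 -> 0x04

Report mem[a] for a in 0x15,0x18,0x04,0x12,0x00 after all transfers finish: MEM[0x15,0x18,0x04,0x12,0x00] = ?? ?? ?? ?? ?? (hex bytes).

[0] 0x16->0x11 len=2 : d0 39
[1] 0x16->0x11 len=3 : d0 39 ee
[2] 0x0f->0x15 len=5 : 0b 76 d0 39 ee
[3] 0x07->0x0b len=3 : 13 6f 9a
[4] 0x12->0x04 len=5 : 39 ee cb 0b 76
query mem[0x15]=0x0b, mem[0x18]=0x39, mem[0x04]=0x39, mem[0x12]=0x39, mem[0x00]=0xb1

MEM[0x15,0x18,0x04,0x12,0x00] = 0b 39 39 39 b1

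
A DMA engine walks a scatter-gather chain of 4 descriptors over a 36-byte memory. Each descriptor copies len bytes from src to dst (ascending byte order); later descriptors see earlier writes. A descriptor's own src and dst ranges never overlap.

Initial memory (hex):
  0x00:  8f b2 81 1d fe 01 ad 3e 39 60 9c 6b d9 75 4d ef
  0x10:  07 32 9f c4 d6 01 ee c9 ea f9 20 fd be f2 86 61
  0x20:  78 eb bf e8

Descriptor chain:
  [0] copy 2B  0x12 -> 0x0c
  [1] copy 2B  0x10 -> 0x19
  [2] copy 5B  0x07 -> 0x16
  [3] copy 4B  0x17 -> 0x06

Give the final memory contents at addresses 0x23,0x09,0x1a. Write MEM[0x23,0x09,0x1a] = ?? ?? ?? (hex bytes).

#0 dst[0x0c+2] := {0x9f,0xc4}
#1 dst[0x19+2] := {0x07,0x32}
#2 dst[0x16+5] := {0x3e,0x39,0x60,0x9c,0x6b}
#3 dst[0x06+4] := {0x39,0x60,0x9c,0x6b}
query mem[0x23]=0xe8, mem[0x09]=0x6b, mem[0x1a]=0x6b

MEM[0x23,0x09,0x1a] = e8 6b 6b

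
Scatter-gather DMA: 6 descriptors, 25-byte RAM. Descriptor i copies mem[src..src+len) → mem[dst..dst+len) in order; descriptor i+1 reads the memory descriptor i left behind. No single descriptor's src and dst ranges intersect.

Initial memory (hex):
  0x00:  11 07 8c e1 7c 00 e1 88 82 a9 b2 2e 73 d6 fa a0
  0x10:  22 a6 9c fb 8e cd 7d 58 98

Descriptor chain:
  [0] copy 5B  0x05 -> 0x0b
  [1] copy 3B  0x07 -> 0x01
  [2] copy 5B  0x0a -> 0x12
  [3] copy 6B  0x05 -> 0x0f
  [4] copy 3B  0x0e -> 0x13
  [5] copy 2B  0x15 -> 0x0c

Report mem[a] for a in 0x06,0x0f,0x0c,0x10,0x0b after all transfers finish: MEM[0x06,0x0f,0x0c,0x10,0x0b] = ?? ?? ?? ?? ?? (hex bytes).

#0 dst[0x0b+5] := {0x00,0xe1,0x88,0x82,0xa9}
#1 dst[0x01+3] := {0x88,0x82,0xa9}
#2 dst[0x12+5] := {0xb2,0x00,0xe1,0x88,0x82}
#3 dst[0x0f+6] := {0x00,0xe1,0x88,0x82,0xa9,0xb2}
#4 dst[0x13+3] := {0x82,0x00,0xe1}
#5 dst[0x0c+2] := {0xe1,0x82}
query mem[0x06]=0xe1, mem[0x0f]=0x00, mem[0x0c]=0xe1, mem[0x10]=0xe1, mem[0x0b]=0x00

MEM[0x06,0x0f,0x0c,0x10,0x0b] = e1 00 e1 e1 00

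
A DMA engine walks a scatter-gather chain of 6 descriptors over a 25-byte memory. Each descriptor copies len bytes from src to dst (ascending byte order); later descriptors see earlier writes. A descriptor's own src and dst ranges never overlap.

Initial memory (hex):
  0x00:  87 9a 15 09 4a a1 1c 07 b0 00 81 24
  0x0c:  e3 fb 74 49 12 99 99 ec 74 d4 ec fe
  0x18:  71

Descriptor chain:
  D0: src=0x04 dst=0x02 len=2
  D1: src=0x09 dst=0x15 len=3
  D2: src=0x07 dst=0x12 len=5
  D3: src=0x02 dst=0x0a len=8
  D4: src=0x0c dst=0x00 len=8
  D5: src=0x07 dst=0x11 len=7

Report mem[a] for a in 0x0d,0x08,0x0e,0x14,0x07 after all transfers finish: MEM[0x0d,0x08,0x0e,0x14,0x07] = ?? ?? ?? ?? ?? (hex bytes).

#0 dst[0x02+2] := {0x4a,0xa1}
#1 dst[0x15+3] := {0x00,0x81,0x24}
#2 dst[0x12+5] := {0x07,0xb0,0x00,0x81,0x24}
#3 dst[0x0a+8] := {0x4a,0xa1,0x4a,0xa1,0x1c,0x07,0xb0,0x00}
#4 dst[0x00+8] := {0x4a,0xa1,0x1c,0x07,0xb0,0x00,0x07,0xb0}
#5 dst[0x11+7] := {0xb0,0xb0,0x00,0x4a,0xa1,0x4a,0xa1}
query mem[0x0d]=0xa1, mem[0x08]=0xb0, mem[0x0e]=0x1c, mem[0x14]=0x4a, mem[0x07]=0xb0

MEM[0x0d,0x08,0x0e,0x14,0x07] = a1 b0 1c 4a b0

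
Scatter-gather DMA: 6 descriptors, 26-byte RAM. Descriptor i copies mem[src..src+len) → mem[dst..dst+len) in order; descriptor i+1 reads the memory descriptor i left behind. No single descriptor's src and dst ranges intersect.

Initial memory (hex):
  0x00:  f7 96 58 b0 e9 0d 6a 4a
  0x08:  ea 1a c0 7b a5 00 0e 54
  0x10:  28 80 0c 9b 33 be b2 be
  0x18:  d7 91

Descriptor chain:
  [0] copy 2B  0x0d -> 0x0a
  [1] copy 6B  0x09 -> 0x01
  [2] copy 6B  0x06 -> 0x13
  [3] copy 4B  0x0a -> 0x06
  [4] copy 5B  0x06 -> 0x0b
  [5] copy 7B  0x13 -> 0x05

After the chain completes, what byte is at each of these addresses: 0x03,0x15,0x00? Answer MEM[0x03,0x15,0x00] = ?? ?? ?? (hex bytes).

#0 dst[0x0a+2] := {0x00,0x0e}
#1 dst[0x01+6] := {0x1a,0x00,0x0e,0xa5,0x00,0x0e}
#2 dst[0x13+6] := {0x0e,0x4a,0xea,0x1a,0x00,0x0e}
#3 dst[0x06+4] := {0x00,0x0e,0xa5,0x00}
#4 dst[0x0b+5] := {0x00,0x0e,0xa5,0x00,0x00}
#5 dst[0x05+7] := {0x0e,0x4a,0xea,0x1a,0x00,0x0e,0x91}
query mem[0x03]=0x0e, mem[0x15]=0xea, mem[0x00]=0xf7

MEM[0x03,0x15,0x00] = 0e ea f7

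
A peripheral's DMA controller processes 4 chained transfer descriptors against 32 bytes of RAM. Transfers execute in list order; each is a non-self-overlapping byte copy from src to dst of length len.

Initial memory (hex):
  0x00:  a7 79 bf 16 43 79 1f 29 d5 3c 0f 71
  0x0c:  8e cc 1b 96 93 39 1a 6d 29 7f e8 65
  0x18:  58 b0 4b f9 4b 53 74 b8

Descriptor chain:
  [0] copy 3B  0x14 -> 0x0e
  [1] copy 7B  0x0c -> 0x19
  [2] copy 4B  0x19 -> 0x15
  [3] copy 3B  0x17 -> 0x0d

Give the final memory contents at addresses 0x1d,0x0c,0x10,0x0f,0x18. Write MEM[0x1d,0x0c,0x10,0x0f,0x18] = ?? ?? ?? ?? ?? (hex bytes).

  after D0: wrote 3B at 0x0e = 297fe8
  after D1: wrote 7B at 0x19 = 8ecc297fe8391a
  after D2: wrote 4B at 0x15 = 8ecc297f
  after D3: wrote 3B at 0x0d = 297f8e
query mem[0x1d]=0xe8, mem[0x0c]=0x8e, mem[0x10]=0xe8, mem[0x0f]=0x8e, mem[0x18]=0x7f

MEM[0x1d,0x0c,0x10,0x0f,0x18] = e8 8e e8 8e 7f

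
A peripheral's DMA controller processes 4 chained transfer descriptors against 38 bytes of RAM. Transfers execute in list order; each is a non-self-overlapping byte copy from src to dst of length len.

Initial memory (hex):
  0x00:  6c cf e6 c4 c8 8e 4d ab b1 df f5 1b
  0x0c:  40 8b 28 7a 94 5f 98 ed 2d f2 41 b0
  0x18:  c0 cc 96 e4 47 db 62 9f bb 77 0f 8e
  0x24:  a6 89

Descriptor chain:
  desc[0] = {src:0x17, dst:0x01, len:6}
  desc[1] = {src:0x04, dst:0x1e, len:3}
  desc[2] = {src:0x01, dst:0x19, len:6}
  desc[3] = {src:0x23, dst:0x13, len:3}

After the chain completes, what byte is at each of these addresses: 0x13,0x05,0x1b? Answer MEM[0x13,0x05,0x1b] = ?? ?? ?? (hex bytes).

MEM[0x13,0x05,0x1b] = 8e e4 cc

D0: mem[0x01..0x06] <- [b0 c0 cc 96 e4 47]
D1: mem[0x1e..0x20] <- [96 e4 47]
D2: mem[0x19..0x1e] <- [b0 c0 cc 96 e4 47]
D3: mem[0x13..0x15] <- [8e a6 89]
query mem[0x13]=0x8e, mem[0x05]=0xe4, mem[0x1b]=0xcc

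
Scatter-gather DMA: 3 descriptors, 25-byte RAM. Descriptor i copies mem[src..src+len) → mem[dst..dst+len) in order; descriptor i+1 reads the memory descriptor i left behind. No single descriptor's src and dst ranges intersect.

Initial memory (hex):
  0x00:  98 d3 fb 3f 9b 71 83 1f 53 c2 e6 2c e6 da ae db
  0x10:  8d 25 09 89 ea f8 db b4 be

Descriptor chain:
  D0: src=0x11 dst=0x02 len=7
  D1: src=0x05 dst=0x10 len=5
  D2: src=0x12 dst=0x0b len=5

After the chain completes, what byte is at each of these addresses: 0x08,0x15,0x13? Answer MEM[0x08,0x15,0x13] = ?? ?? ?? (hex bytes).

  after D0: wrote 7B at 0x02 = 250989eaf8dbb4
  after D1: wrote 5B at 0x10 = eaf8dbb4c2
  after D2: wrote 5B at 0x0b = dbb4c2f8db
query mem[0x08]=0xb4, mem[0x15]=0xf8, mem[0x13]=0xb4

MEM[0x08,0x15,0x13] = b4 f8 b4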